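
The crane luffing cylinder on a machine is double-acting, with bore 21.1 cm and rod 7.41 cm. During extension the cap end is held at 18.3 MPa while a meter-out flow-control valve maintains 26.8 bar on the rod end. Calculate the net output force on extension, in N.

F ≈ 5.58e5 N

Cap-side area A_cap = π/4 × (21.1 cm)² = 349.7 cm^2
Rod-side annular area A_ann = π/4 × (21.1² − 7.41²) = 306.5 cm^2
Net thrust = P_cap·A_cap − P_rod·A_ann = 6.399e5 N − 82150 N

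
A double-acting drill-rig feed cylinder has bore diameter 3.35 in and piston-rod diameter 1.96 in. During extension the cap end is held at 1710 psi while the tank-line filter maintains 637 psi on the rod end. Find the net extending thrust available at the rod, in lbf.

F ≈ 11400 lbf

Cap-side area A_cap = π/4 × (3.35 in)² = 8.814 in^2
Rod-side annular area A_ann = π/4 × (3.35² − 1.96²) = 5.797 in^2
Net thrust = P_cap·A_cap − P_rod·A_ann = 15070 lbf − 3693 lbf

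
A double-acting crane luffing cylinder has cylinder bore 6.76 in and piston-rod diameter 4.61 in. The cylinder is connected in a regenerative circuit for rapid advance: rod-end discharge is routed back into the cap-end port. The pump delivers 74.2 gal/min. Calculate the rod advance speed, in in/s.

In regeneration the rod-end outflow joins the pump flow into the cap end, so the net volume the pump must supply per unit advance equals the rod cross-section area.
Rod cross-section A_rod = π/4 × (4.61 in)² = 16.69 in^2
v = Q_pump / A_rod

v ≈ 17.1 in/s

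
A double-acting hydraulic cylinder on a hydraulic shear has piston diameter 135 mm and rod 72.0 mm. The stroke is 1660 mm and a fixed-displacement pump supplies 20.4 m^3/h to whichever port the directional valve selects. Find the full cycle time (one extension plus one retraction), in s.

t ≈ 7.19 s

Cap-side area A_cap = π/4 × (135 mm)² = 14310 mm^2
Rod-side annular area A_ann = π/4 × (135² − 72.0²) = 10240 mm^2
t_ext = A_cap·L/Q = 4.193 s
t_ret = A_ann·L/Q = 3.000 s
t_cycle = t_ext + t_ret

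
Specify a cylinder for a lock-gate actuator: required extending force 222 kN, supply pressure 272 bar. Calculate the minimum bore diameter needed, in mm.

Extension force acts on the full piston face: F = P × (π/4)D².
D = √(4F / (πP)) = √(4 × 222 kN / (π × 272 bar))

D ≈ 102 mm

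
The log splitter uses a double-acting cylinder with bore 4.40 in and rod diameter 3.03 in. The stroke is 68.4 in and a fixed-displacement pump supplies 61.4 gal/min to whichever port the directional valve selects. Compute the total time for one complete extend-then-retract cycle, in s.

Cap-side area A_cap = π/4 × (4.40 in)² = 15.21 in^2
Rod-side annular area A_ann = π/4 × (4.40² − 3.03²) = 7.995 in^2
t_ext = A_cap·L/Q = 4.400 s
t_ret = A_ann·L/Q = 2.313 s
t_cycle = t_ext + t_ret

t ≈ 6.71 s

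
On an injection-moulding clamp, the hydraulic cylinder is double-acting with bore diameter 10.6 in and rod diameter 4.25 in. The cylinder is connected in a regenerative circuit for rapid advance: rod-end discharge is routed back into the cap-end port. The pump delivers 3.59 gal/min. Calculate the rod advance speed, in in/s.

In regeneration the rod-end outflow joins the pump flow into the cap end, so the net volume the pump must supply per unit advance equals the rod cross-section area.
Rod cross-section A_rod = π/4 × (4.25 in)² = 14.19 in^2
v = Q_pump / A_rod

v ≈ 0.974 in/s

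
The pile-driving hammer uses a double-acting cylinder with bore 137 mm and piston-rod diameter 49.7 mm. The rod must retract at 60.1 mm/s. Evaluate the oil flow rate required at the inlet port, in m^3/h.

Q ≈ 2.77 m^3/h

Rod-side annular area A_ann = π/4 × (137² − 49.7²) = 12800 mm^2
Q = A × v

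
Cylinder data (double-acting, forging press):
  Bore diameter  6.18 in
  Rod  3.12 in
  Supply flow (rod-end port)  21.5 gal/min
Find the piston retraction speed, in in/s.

v ≈ 3.70 in/s

Rod-side annular area A_ann = π/4 × (6.18² − 3.12²) = 22.35 in^2
Flow into the rod-end port fills the annular volume.
v = Q / A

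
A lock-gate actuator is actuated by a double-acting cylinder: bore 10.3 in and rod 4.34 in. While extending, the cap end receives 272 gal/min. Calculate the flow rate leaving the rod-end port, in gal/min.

Q_out ≈ 224 gal/min

Cap-side area A_cap = π/4 × (10.3 in)² = 83.32 in^2
Rod-side annular area A_ann = π/4 × (10.3² − 4.34²) = 68.53 in^2
Piston speed v = Q_in/A_cap; rod-end outflow Q_out = v × A_ann = Q_in × A_ann/A_cap.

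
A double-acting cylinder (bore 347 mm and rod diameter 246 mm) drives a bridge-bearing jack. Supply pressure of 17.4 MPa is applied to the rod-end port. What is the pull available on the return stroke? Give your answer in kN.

Rod-side annular area A_ann = π/4 × (347² − 246²) = 47040 mm^2
On retraction the pressure acts on the annular area (bore minus rod).
F = P × A_ann

F ≈ 818 kN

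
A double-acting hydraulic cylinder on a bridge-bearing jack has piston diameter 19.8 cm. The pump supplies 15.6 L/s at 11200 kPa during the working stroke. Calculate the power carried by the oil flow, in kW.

W ≈ 175 kW

Hydraulic power = P × Q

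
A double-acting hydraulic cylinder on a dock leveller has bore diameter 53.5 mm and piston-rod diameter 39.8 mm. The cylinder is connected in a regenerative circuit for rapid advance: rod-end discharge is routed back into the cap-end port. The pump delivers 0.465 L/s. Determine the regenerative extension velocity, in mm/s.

In regeneration the rod-end outflow joins the pump flow into the cap end, so the net volume the pump must supply per unit advance equals the rod cross-section area.
Rod cross-section A_rod = π/4 × (39.8 mm)² = 1244 mm^2
v = Q_pump / A_rod

v ≈ 374 mm/s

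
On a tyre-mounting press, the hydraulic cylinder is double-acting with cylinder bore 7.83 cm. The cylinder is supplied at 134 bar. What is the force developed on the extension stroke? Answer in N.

Cap-side area A_cap = π/4 × (7.83 cm)² = 48.15 cm^2
F = P × A_cap = 134 bar × A_cap

F ≈ 64500 N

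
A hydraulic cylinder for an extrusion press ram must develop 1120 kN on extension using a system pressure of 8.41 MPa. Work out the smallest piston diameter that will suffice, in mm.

D ≈ 412 mm

Extension force acts on the full piston face: F = P × (π/4)D².
D = √(4F / (πP)) = √(4 × 1120 kN / (π × 8.41 MPa))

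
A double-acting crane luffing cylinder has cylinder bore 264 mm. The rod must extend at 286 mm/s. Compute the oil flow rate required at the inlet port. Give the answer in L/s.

Cap-side area A_cap = π/4 × (264 mm)² = 54740 mm^2
Q = A × v

Q ≈ 15.7 L/s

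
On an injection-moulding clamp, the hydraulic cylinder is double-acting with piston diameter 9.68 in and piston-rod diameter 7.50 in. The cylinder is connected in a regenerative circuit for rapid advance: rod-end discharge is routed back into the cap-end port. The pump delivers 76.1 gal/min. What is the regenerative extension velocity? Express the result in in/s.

In regeneration the rod-end outflow joins the pump flow into the cap end, so the net volume the pump must supply per unit advance equals the rod cross-section area.
Rod cross-section A_rod = π/4 × (7.50 in)² = 44.18 in^2
v = Q_pump / A_rod

v ≈ 6.63 in/s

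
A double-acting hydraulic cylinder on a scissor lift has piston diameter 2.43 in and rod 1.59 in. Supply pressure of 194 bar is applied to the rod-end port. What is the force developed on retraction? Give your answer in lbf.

F ≈ 7460 lbf

Rod-side annular area A_ann = π/4 × (2.43² − 1.59²) = 2.652 in^2
On retraction the pressure acts on the annular area (bore minus rod).
F = P × A_ann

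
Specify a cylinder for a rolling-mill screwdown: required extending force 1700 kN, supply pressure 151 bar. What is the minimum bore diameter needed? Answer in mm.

Extension force acts on the full piston face: F = P × (π/4)D².
D = √(4F / (πP)) = √(4 × 1700 kN / (π × 151 bar))

D ≈ 379 mm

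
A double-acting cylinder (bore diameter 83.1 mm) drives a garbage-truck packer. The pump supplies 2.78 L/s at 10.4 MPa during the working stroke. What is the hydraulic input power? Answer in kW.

Hydraulic power = P × Q

W ≈ 28.9 kW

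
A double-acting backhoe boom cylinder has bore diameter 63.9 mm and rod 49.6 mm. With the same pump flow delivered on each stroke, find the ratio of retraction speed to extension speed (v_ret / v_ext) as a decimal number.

v_ret/v_ext ≈ 2.52

Cap-side area A_cap = π/4 × (63.9 mm)² = 3207 mm^2
Rod-side annular area A_ann = π/4 × (63.9² − 49.6²) = 1275 mm^2
For equal Q, v ∝ 1/A, so v_ret/v_ext = A_cap/A_ann.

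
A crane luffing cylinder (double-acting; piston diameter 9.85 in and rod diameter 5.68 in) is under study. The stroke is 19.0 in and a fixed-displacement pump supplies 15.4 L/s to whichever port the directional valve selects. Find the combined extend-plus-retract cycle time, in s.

t ≈ 2.57 s

Cap-side area A_cap = π/4 × (9.85 in)² = 76.20 in^2
Rod-side annular area A_ann = π/4 × (9.85² − 5.68²) = 50.86 in^2
t_ext = A_cap·L/Q = 1.541 s
t_ret = A_ann·L/Q = 1.028 s
t_cycle = t_ext + t_ret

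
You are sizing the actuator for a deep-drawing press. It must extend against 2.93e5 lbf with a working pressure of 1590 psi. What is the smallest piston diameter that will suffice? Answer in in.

Extension force acts on the full piston face: F = P × (π/4)D².
D = √(4F / (πP)) = √(4 × 2.93e5 lbf / (π × 1590 psi))

D ≈ 15.3 in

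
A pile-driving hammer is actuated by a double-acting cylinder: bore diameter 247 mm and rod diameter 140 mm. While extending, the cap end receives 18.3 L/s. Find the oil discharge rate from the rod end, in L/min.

Cap-side area A_cap = π/4 × (247 mm)² = 47920 mm^2
Rod-side annular area A_ann = π/4 × (247² − 140²) = 32520 mm^2
Piston speed v = Q_in/A_cap; rod-end outflow Q_out = v × A_ann = Q_in × A_ann/A_cap.

Q_out ≈ 745 L/min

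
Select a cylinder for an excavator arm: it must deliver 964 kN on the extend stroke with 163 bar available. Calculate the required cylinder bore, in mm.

Extension force acts on the full piston face: F = P × (π/4)D².
D = √(4F / (πP)) = √(4 × 964 kN / (π × 163 bar))

D ≈ 274 mm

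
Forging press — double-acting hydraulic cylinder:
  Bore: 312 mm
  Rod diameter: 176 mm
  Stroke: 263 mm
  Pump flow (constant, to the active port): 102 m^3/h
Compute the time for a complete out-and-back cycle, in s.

t ≈ 1.19 s

Cap-side area A_cap = π/4 × (312 mm)² = 76450 mm^2
Rod-side annular area A_ann = π/4 × (312² − 176²) = 52130 mm^2
t_ext = A_cap·L/Q = 0.7097 s
t_ret = A_ann·L/Q = 0.4838 s
t_cycle = t_ext + t_ret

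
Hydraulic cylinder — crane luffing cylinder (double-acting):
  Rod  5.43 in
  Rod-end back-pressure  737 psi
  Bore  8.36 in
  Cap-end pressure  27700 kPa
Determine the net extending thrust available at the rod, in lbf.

Cap-side area A_cap = π/4 × (8.36 in)² = 54.89 in^2
Rod-side annular area A_ann = π/4 × (8.36² − 5.43²) = 31.73 in^2
Net thrust = P_cap·A_cap − P_rod·A_ann = 2.205e5 lbf − 23390 lbf

F ≈ 1.97e5 lbf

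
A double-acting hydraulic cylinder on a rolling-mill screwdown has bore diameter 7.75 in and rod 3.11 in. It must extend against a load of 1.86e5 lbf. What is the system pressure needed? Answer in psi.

P ≈ 3940 psi

Cap-side area A_cap = π/4 × (7.75 in)² = 47.17 in^2
P = F / A = 1.86e5 lbf / A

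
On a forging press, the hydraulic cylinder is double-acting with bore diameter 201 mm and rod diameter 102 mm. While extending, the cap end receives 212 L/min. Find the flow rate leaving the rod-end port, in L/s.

Cap-side area A_cap = π/4 × (201 mm)² = 31730 mm^2
Rod-side annular area A_ann = π/4 × (201² − 102²) = 23560 mm^2
Piston speed v = Q_in/A_cap; rod-end outflow Q_out = v × A_ann = Q_in × A_ann/A_cap.

Q_out ≈ 2.62 L/s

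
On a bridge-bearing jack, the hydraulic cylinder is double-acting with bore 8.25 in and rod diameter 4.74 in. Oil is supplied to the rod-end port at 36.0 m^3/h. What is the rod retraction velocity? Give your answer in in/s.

Rod-side annular area A_ann = π/4 × (8.25² − 4.74²) = 35.81 in^2
Flow into the rod-end port fills the annular volume.
v = Q / A

v ≈ 17.0 in/s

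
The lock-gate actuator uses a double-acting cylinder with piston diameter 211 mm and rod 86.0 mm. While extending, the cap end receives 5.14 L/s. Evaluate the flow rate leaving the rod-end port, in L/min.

Cap-side area A_cap = π/4 × (211 mm)² = 34970 mm^2
Rod-side annular area A_ann = π/4 × (211² − 86.0²) = 29160 mm^2
Piston speed v = Q_in/A_cap; rod-end outflow Q_out = v × A_ann = Q_in × A_ann/A_cap.

Q_out ≈ 257 L/min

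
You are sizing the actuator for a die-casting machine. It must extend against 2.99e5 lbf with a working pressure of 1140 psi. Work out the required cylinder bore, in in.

D ≈ 18.3 in

Extension force acts on the full piston face: F = P × (π/4)D².
D = √(4F / (πP)) = √(4 × 2.99e5 lbf / (π × 1140 psi))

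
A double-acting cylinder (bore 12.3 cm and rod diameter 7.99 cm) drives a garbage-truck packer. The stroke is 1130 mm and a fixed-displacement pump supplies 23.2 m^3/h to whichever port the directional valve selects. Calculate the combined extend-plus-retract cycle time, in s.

t ≈ 3.29 s

Cap-side area A_cap = π/4 × (12.3 cm)² = 118.8 cm^2
Rod-side annular area A_ann = π/4 × (12.3² − 7.99²) = 68.68 cm^2
t_ext = A_cap·L/Q = 2.083 s
t_ret = A_ann·L/Q = 1.204 s
t_cycle = t_ext + t_ret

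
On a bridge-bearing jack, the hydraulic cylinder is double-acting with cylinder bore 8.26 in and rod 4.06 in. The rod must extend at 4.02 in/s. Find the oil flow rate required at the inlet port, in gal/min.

Q ≈ 56.0 gal/min

Cap-side area A_cap = π/4 × (8.26 in)² = 53.59 in^2
Q = A × v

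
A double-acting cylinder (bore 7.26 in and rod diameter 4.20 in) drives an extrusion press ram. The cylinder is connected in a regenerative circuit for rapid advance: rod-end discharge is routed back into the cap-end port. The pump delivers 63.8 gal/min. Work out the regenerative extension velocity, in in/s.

In regeneration the rod-end outflow joins the pump flow into the cap end, so the net volume the pump must supply per unit advance equals the rod cross-section area.
Rod cross-section A_rod = π/4 × (4.20 in)² = 13.85 in^2
v = Q_pump / A_rod

v ≈ 17.7 in/s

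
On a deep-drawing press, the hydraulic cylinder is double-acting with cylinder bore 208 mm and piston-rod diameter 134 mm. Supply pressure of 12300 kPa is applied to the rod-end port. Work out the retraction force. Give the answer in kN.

F ≈ 244 kN

Rod-side annular area A_ann = π/4 × (208² − 134²) = 19880 mm^2
On retraction the pressure acts on the annular area (bore minus rod).
F = P × A_ann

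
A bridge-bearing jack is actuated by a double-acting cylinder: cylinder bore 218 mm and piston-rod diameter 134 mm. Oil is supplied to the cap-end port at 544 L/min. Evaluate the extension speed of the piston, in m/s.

Cap-side area A_cap = π/4 × (218 mm)² = 37330 mm^2
v = Q / A

v ≈ 0.243 m/s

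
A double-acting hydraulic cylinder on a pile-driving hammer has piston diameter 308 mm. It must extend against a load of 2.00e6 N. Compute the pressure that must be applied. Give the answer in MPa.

P ≈ 26.8 MPa

Cap-side area A_cap = π/4 × (308 mm)² = 74510 mm^2
P = F / A = 2.00e6 N / A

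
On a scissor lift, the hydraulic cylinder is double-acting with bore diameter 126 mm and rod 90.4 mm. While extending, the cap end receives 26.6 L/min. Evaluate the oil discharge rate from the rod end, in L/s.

Cap-side area A_cap = π/4 × (126 mm)² = 12470 mm^2
Rod-side annular area A_ann = π/4 × (126² − 90.4²) = 6051 mm^2
Piston speed v = Q_in/A_cap; rod-end outflow Q_out = v × A_ann = Q_in × A_ann/A_cap.

Q_out ≈ 0.215 L/s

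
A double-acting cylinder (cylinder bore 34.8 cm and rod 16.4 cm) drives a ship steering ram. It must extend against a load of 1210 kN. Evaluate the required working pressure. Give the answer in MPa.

Cap-side area A_cap = π/4 × (34.8 cm)² = 951.1 cm^2
P = F / A = 1210 kN / A

P ≈ 12.7 MPa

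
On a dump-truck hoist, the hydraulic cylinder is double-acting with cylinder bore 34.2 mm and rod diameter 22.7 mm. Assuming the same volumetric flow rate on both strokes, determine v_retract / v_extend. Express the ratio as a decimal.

Cap-side area A_cap = π/4 × (34.2 mm)² = 918.6 mm^2
Rod-side annular area A_ann = π/4 × (34.2² − 22.7²) = 513.9 mm^2
For equal Q, v ∝ 1/A, so v_ret/v_ext = A_cap/A_ann.

v_ret/v_ext ≈ 1.79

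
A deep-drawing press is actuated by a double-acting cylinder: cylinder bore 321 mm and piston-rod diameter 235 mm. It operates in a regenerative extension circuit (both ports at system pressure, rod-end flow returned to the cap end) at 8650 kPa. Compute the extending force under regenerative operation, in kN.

With equal pressure on both faces, forces on the annular region cancel; the net push is pressure × rod cross-section.
Rod cross-section A_rod = π/4 × (235 mm)² = 43370 mm^2
F = P × A_rod

F ≈ 375 kN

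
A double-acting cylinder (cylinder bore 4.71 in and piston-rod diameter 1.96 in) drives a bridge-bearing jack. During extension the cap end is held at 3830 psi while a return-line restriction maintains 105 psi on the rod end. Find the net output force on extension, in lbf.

F ≈ 65200 lbf

Cap-side area A_cap = π/4 × (4.71 in)² = 17.42 in^2
Rod-side annular area A_ann = π/4 × (4.71² − 1.96²) = 14.41 in^2
Net thrust = P_cap·A_cap − P_rod·A_ann = 66730 lbf − 1513 lbf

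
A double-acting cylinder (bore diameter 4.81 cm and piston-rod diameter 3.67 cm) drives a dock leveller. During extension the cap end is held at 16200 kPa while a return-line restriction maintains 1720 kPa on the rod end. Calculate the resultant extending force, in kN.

F ≈ 28.1 kN

Cap-side area A_cap = π/4 × (4.81 cm)² = 18.17 cm^2
Rod-side annular area A_ann = π/4 × (4.81² − 3.67²) = 7.593 cm^2
Net thrust = P_cap·A_cap − P_rod·A_ann = 29.44 kN − 1.306 kN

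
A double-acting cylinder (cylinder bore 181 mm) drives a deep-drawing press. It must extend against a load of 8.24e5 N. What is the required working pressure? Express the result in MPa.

P ≈ 32.0 MPa

Cap-side area A_cap = π/4 × (181 mm)² = 25730 mm^2
P = F / A = 8.24e5 N / A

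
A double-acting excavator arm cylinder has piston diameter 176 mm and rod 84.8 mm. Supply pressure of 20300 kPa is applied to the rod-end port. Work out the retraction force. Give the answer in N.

F ≈ 3.79e5 N

Rod-side annular area A_ann = π/4 × (176² − 84.8²) = 18680 mm^2
On retraction the pressure acts on the annular area (bore minus rod).
F = P × A_ann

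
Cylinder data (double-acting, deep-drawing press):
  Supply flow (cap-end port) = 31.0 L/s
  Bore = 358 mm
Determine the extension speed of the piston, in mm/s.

v ≈ 308 mm/s

Cap-side area A_cap = π/4 × (358 mm)² = 1.007e5 mm^2
v = Q / A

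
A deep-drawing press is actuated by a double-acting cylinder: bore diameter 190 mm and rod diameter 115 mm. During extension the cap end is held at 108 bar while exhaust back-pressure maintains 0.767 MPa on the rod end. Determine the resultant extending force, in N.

Cap-side area A_cap = π/4 × (190 mm)² = 28350 mm^2
Rod-side annular area A_ann = π/4 × (190² − 115²) = 17970 mm^2
Net thrust = P_cap·A_cap − P_rod·A_ann = 3.062e5 N − 13780 N

F ≈ 2.92e5 N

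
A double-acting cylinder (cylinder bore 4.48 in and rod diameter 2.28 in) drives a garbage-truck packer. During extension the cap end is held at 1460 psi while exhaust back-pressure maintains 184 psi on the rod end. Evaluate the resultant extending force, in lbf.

Cap-side area A_cap = π/4 × (4.48 in)² = 15.76 in^2
Rod-side annular area A_ann = π/4 × (4.48² − 2.28²) = 11.68 in^2
Net thrust = P_cap·A_cap − P_rod·A_ann = 23010 lbf − 2149 lbf

F ≈ 20900 lbf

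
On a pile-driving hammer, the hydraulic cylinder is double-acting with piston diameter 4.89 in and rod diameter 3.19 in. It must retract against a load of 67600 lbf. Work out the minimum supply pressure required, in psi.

Rod-side annular area A_ann = π/4 × (4.89² − 3.19²) = 10.79 in^2
Retraction: pressure acts on the annular area.
P = F / A = 67600 lbf / A

P ≈ 6270 psi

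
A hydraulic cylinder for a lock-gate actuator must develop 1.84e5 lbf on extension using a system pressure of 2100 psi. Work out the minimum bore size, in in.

Extension force acts on the full piston face: F = P × (π/4)D².
D = √(4F / (πP)) = √(4 × 1.84e5 lbf / (π × 2100 psi))

D ≈ 10.6 in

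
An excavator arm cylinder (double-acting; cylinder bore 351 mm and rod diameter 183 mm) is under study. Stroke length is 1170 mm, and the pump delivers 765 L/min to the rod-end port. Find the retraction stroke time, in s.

t ≈ 6.47 s

Rod-side annular area A_ann = π/4 × (351² − 183²) = 70460 mm^2
Swept volume V = A × L; t = V / Q = A·L / Q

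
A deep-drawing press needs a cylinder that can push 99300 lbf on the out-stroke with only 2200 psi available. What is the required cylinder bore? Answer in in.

D ≈ 7.58 in

Extension force acts on the full piston face: F = P × (π/4)D².
D = √(4F / (πP)) = √(4 × 99300 lbf / (π × 2200 psi))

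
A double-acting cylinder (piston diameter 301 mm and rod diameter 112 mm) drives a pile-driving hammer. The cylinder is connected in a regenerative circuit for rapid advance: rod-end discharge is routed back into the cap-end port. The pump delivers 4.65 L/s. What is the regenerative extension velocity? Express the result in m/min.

v ≈ 28.3 m/min

In regeneration the rod-end outflow joins the pump flow into the cap end, so the net volume the pump must supply per unit advance equals the rod cross-section area.
Rod cross-section A_rod = π/4 × (112 mm)² = 9852 mm^2
v = Q_pump / A_rod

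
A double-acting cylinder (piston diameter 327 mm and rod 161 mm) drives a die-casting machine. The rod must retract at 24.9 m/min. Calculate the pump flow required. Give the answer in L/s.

Rod-side annular area A_ann = π/4 × (327² − 161²) = 63620 mm^2
Q = A × v

Q ≈ 26.4 L/s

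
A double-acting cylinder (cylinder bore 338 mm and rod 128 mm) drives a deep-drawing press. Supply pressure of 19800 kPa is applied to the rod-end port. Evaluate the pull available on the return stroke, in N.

Rod-side annular area A_ann = π/4 × (338² − 128²) = 76860 mm^2
On retraction the pressure acts on the annular area (bore minus rod).
F = P × A_ann

F ≈ 1.52e6 N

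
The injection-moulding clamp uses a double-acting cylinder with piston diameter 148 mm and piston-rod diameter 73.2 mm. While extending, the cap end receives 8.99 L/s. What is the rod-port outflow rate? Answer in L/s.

Q_out ≈ 6.79 L/s

Cap-side area A_cap = π/4 × (148 mm)² = 17200 mm^2
Rod-side annular area A_ann = π/4 × (148² − 73.2²) = 13000 mm^2
Piston speed v = Q_in/A_cap; rod-end outflow Q_out = v × A_ann = Q_in × A_ann/A_cap.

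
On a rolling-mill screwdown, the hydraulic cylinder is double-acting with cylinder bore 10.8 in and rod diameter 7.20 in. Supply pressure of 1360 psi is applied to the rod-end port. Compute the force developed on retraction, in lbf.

F ≈ 69200 lbf

Rod-side annular area A_ann = π/4 × (10.8² − 7.20²) = 50.89 in^2
On retraction the pressure acts on the annular area (bore minus rod).
F = P × A_ann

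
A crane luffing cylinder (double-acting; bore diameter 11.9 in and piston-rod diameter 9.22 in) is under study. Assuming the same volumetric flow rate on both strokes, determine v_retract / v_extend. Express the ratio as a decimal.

v_ret/v_ext ≈ 2.50

Cap-side area A_cap = π/4 × (11.9 in)² = 111.2 in^2
Rod-side annular area A_ann = π/4 × (11.9² − 9.22²) = 44.45 in^2
For equal Q, v ∝ 1/A, so v_ret/v_ext = A_cap/A_ann.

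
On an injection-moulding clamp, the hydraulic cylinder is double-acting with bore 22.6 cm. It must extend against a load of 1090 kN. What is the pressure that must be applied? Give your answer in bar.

Cap-side area A_cap = π/4 × (22.6 cm)² = 401.1 cm^2
P = F / A = 1090 kN / A

P ≈ 272 bar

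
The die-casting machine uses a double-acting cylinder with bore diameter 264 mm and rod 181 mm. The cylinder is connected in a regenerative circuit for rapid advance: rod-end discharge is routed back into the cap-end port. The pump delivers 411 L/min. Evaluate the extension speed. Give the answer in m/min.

In regeneration the rod-end outflow joins the pump flow into the cap end, so the net volume the pump must supply per unit advance equals the rod cross-section area.
Rod cross-section A_rod = π/4 × (181 mm)² = 25730 mm^2
v = Q_pump / A_rod

v ≈ 16.0 m/min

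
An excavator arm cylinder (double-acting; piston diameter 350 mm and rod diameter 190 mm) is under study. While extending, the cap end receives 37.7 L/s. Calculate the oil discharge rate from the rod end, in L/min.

Q_out ≈ 1600 L/min

Cap-side area A_cap = π/4 × (350 mm)² = 96210 mm^2
Rod-side annular area A_ann = π/4 × (350² − 190²) = 67860 mm^2
Piston speed v = Q_in/A_cap; rod-end outflow Q_out = v × A_ann = Q_in × A_ann/A_cap.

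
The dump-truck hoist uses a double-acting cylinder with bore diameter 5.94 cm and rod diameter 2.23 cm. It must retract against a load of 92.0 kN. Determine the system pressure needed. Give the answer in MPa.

Rod-side annular area A_ann = π/4 × (5.94² − 2.23²) = 23.81 cm^2
Retraction: pressure acts on the annular area.
P = F / A = 92.0 kN / A

P ≈ 38.6 MPa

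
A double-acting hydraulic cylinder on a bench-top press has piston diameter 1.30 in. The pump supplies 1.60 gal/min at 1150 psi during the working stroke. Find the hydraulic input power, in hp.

Hydraulic power = P × Q

W ≈ 1.07 hp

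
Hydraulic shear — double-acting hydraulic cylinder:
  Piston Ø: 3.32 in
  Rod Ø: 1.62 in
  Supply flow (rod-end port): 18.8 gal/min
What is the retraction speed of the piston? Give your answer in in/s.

Rod-side annular area A_ann = π/4 × (3.32² − 1.62²) = 6.596 in^2
Flow into the rod-end port fills the annular volume.
v = Q / A

v ≈ 11.0 in/s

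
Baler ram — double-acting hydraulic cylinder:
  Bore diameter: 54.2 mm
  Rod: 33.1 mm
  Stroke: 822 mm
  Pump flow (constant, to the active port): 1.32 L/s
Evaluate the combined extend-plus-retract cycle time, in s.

t ≈ 2.34 s

Cap-side area A_cap = π/4 × (54.2 mm)² = 2307 mm^2
Rod-side annular area A_ann = π/4 × (54.2² − 33.1²) = 1447 mm^2
t_ext = A_cap·L/Q = 1.437 s
t_ret = A_ann·L/Q = 0.9009 s
t_cycle = t_ext + t_ret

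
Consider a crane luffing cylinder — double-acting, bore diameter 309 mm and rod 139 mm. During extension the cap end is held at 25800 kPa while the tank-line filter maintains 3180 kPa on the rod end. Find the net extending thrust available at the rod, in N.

Cap-side area A_cap = π/4 × (309 mm)² = 74990 mm^2
Rod-side annular area A_ann = π/4 × (309² − 139²) = 59820 mm^2
Net thrust = P_cap·A_cap − P_rod·A_ann = 1.935e6 N − 1.902e5 N

F ≈ 1.74e6 N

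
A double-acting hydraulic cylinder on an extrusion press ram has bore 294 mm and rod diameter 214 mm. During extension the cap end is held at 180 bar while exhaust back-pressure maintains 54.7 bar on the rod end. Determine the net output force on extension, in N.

Cap-side area A_cap = π/4 × (294 mm)² = 67890 mm^2
Rod-side annular area A_ann = π/4 × (294² − 214²) = 31920 mm^2
Net thrust = P_cap·A_cap − P_rod·A_ann = 1.222e6 N − 1.746e5 N

F ≈ 1.05e6 N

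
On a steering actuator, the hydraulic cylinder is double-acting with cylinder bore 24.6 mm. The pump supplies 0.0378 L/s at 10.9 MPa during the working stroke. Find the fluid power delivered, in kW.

W ≈ 0.412 kW

Hydraulic power = P × Q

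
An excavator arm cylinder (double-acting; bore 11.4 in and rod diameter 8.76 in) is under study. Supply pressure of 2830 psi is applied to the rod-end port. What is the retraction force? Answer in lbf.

F ≈ 1.18e5 lbf

Rod-side annular area A_ann = π/4 × (11.4² − 8.76²) = 41.80 in^2
On retraction the pressure acts on the annular area (bore minus rod).
F = P × A_ann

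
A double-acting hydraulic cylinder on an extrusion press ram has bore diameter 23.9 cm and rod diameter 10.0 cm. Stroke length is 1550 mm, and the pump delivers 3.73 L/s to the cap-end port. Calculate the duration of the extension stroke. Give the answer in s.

Cap-side area A_cap = π/4 × (23.9 cm)² = 448.6 cm^2
Swept volume V = A × L; t = V / Q = A·L / Q

t ≈ 18.6 s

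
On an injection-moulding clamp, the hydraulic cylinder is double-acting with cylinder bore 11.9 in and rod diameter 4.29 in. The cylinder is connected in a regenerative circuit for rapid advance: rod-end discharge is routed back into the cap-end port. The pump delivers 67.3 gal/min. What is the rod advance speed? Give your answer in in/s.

v ≈ 17.9 in/s

In regeneration the rod-end outflow joins the pump flow into the cap end, so the net volume the pump must supply per unit advance equals the rod cross-section area.
Rod cross-section A_rod = π/4 × (4.29 in)² = 14.45 in^2
v = Q_pump / A_rod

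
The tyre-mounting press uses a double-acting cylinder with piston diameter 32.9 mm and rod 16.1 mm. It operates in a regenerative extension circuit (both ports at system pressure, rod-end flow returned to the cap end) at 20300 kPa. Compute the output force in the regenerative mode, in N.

F ≈ 4130 N

With equal pressure on both faces, forces on the annular region cancel; the net push is pressure × rod cross-section.
Rod cross-section A_rod = π/4 × (16.1 mm)² = 203.6 mm^2
F = P × A_rod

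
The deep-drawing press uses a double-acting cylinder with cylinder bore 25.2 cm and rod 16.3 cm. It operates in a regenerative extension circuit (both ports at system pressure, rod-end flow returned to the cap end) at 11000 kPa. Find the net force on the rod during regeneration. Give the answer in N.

With equal pressure on both faces, forces on the annular region cancel; the net push is pressure × rod cross-section.
Rod cross-section A_rod = π/4 × (16.3 cm)² = 208.7 cm^2
F = P × A_rod

F ≈ 2.30e5 N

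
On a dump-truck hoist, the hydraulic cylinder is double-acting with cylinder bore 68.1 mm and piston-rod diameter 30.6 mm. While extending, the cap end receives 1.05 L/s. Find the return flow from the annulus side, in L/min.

Cap-side area A_cap = π/4 × (68.1 mm)² = 3642 mm^2
Rod-side annular area A_ann = π/4 × (68.1² − 30.6²) = 2907 mm^2
Piston speed v = Q_in/A_cap; rod-end outflow Q_out = v × A_ann = Q_in × A_ann/A_cap.

Q_out ≈ 50.3 L/min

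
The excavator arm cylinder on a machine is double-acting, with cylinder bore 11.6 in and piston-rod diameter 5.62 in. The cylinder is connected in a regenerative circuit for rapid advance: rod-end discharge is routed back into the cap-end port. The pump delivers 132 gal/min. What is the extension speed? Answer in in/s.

v ≈ 20.5 in/s

In regeneration the rod-end outflow joins the pump flow into the cap end, so the net volume the pump must supply per unit advance equals the rod cross-section area.
Rod cross-section A_rod = π/4 × (5.62 in)² = 24.81 in^2
v = Q_pump / A_rod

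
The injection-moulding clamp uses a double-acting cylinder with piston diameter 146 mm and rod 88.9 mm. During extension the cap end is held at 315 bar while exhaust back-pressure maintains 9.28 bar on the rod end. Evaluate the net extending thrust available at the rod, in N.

F ≈ 5.18e5 N

Cap-side area A_cap = π/4 × (146 mm)² = 16740 mm^2
Rod-side annular area A_ann = π/4 × (146² − 88.9²) = 10530 mm^2
Net thrust = P_cap·A_cap − P_rod·A_ann = 5.274e5 N − 9776 N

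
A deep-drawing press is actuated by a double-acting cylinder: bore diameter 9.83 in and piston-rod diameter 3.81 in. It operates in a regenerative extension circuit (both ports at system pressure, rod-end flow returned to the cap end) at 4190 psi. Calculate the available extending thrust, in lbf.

With equal pressure on both faces, forces on the annular region cancel; the net push is pressure × rod cross-section.
Rod cross-section A_rod = π/4 × (3.81 in)² = 11.40 in^2
F = P × A_rod

F ≈ 47800 lbf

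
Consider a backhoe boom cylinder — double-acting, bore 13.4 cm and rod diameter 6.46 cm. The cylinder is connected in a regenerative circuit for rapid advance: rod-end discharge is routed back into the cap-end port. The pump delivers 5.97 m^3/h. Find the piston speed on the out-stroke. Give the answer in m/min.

v ≈ 30.4 m/min

In regeneration the rod-end outflow joins the pump flow into the cap end, so the net volume the pump must supply per unit advance equals the rod cross-section area.
Rod cross-section A_rod = π/4 × (6.46 cm)² = 32.78 cm^2
v = Q_pump / A_rod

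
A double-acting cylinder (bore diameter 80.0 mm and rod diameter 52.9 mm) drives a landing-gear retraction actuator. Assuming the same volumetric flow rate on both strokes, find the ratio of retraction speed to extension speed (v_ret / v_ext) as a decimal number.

Cap-side area A_cap = π/4 × (80.0 mm)² = 5027 mm^2
Rod-side annular area A_ann = π/4 × (80.0² − 52.9²) = 2829 mm^2
For equal Q, v ∝ 1/A, so v_ret/v_ext = A_cap/A_ann.

v_ret/v_ext ≈ 1.78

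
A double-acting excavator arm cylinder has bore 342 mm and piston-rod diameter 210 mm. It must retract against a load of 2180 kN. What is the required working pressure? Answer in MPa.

Rod-side annular area A_ann = π/4 × (342² − 210²) = 57230 mm^2
Retraction: pressure acts on the annular area.
P = F / A = 2180 kN / A

P ≈ 38.1 MPa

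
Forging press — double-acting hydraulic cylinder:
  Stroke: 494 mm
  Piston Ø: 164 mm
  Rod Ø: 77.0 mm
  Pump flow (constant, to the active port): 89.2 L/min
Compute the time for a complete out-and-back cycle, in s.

t ≈ 12.5 s

Cap-side area A_cap = π/4 × (164 mm)² = 21120 mm^2
Rod-side annular area A_ann = π/4 × (164² − 77.0²) = 16470 mm^2
t_ext = A_cap·L/Q = 7.019 s
t_ret = A_ann·L/Q = 5.472 s
t_cycle = t_ext + t_ret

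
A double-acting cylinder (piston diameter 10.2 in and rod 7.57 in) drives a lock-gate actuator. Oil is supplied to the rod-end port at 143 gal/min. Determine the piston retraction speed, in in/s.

v ≈ 15.0 in/s

Rod-side annular area A_ann = π/4 × (10.2² − 7.57²) = 36.71 in^2
Flow into the rod-end port fills the annular volume.
v = Q / A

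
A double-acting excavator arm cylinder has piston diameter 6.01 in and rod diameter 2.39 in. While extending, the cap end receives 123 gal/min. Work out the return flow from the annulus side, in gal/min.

Cap-side area A_cap = π/4 × (6.01 in)² = 28.37 in^2
Rod-side annular area A_ann = π/4 × (6.01² − 2.39²) = 23.88 in^2
Piston speed v = Q_in/A_cap; rod-end outflow Q_out = v × A_ann = Q_in × A_ann/A_cap.

Q_out ≈ 104 gal/min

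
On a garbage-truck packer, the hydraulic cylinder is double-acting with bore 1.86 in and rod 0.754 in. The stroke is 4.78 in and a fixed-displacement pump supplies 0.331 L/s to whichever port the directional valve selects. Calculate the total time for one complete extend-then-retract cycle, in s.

t ≈ 1.18 s

Cap-side area A_cap = π/4 × (1.86 in)² = 2.717 in^2
Rod-side annular area A_ann = π/4 × (1.86² − 0.754²) = 2.271 in^2
t_ext = A_cap·L/Q = 0.6430 s
t_ret = A_ann·L/Q = 0.5373 s
t_cycle = t_ext + t_ret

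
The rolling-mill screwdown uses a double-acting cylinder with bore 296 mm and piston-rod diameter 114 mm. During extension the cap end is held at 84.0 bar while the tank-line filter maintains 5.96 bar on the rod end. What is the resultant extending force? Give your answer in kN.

F ≈ 543 kN

Cap-side area A_cap = π/4 × (296 mm)² = 68810 mm^2
Rod-side annular area A_ann = π/4 × (296² − 114²) = 58610 mm^2
Net thrust = P_cap·A_cap − P_rod·A_ann = 578.0 kN − 34.93 kN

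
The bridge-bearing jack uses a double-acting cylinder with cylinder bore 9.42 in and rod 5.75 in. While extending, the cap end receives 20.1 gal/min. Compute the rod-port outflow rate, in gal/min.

Q_out ≈ 12.6 gal/min

Cap-side area A_cap = π/4 × (9.42 in)² = 69.69 in^2
Rod-side annular area A_ann = π/4 × (9.42² − 5.75²) = 43.73 in^2
Piston speed v = Q_in/A_cap; rod-end outflow Q_out = v × A_ann = Q_in × A_ann/A_cap.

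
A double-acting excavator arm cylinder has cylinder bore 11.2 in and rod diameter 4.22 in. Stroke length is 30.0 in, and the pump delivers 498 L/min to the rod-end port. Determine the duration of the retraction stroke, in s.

t ≈ 5.01 s

Rod-side annular area A_ann = π/4 × (11.2² − 4.22²) = 84.53 in^2
Swept volume V = A × L; t = V / Q = A·L / Q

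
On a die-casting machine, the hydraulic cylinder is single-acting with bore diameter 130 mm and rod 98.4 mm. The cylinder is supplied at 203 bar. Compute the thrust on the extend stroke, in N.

Cap-side area A_cap = π/4 × (130 mm)² = 13270 mm^2
F = P × A_cap = 203 bar × A_cap

F ≈ 2.69e5 N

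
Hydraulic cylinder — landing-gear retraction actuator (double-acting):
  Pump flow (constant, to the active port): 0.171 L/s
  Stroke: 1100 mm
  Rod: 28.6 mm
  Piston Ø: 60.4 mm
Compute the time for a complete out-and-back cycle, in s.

Cap-side area A_cap = π/4 × (60.4 mm)² = 2865 mm^2
Rod-side annular area A_ann = π/4 × (60.4² − 28.6²) = 2223 mm^2
t_ext = A_cap·L/Q = 18.43 s
t_ret = A_ann·L/Q = 14.30 s
t_cycle = t_ext + t_ret

t ≈ 32.7 s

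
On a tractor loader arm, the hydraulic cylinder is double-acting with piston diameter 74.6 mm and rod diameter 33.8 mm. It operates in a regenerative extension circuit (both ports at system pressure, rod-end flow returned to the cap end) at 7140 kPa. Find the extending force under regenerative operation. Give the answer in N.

F ≈ 6410 N

With equal pressure on both faces, forces on the annular region cancel; the net push is pressure × rod cross-section.
Rod cross-section A_rod = π/4 × (33.8 mm)² = 897.3 mm^2
F = P × A_rod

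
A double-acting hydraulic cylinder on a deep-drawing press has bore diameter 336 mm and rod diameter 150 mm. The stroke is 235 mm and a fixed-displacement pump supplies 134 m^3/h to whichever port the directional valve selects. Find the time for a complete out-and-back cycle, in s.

t ≈ 1.01 s

Cap-side area A_cap = π/4 × (336 mm)² = 88670 mm^2
Rod-side annular area A_ann = π/4 × (336² − 150²) = 71000 mm^2
t_ext = A_cap·L/Q = 0.5598 s
t_ret = A_ann·L/Q = 0.4482 s
t_cycle = t_ext + t_ret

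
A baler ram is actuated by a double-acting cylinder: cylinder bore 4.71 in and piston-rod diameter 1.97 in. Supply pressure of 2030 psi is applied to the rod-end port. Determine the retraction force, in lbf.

F ≈ 29200 lbf

Rod-side annular area A_ann = π/4 × (4.71² − 1.97²) = 14.38 in^2
On retraction the pressure acts on the annular area (bore minus rod).
F = P × A_ann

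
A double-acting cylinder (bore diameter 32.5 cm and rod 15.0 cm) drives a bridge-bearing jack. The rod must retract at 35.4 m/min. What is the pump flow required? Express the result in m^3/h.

Rod-side annular area A_ann = π/4 × (32.5² − 15.0²) = 652.9 cm^2
Q = A × v

Q ≈ 139 m^3/h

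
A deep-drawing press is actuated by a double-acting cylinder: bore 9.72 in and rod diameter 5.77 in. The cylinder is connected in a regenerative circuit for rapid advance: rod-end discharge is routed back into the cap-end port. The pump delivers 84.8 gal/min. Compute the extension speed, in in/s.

v ≈ 12.5 in/s

In regeneration the rod-end outflow joins the pump flow into the cap end, so the net volume the pump must supply per unit advance equals the rod cross-section area.
Rod cross-section A_rod = π/4 × (5.77 in)² = 26.15 in^2
v = Q_pump / A_rod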